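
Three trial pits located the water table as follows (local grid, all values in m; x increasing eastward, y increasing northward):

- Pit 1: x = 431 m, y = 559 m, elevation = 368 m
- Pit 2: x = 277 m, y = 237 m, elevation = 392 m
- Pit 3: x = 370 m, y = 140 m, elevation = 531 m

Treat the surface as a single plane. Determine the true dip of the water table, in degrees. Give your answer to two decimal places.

Let the plane be z = a·x + b·y + c.
Pit 2−Pit 1: −154a − 322b = 24;  Pit 3−Pit 1: −61a − 419b = 163.
Solving gives a = 0.94533, b = −0.52665.
Gradient magnitude |∇z| = √(a² + b²) = √(0.89364 + 0.27736) = 1.08213.
True dip = arctan(1.08213) = 47.26°, dipping toward WNW (azimuth ≈ 299°).

47.26°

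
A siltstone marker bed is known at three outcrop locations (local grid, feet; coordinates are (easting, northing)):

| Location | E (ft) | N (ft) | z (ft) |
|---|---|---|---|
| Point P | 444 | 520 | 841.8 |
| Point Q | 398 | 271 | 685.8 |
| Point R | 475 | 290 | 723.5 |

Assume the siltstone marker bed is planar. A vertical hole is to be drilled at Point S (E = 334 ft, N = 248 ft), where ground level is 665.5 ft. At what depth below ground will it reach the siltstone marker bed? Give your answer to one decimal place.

15.1 ft

Two edge vectors: Point P→Point Q = (-46, -249, -156), Point P→Point R = (31, -230, -118.3).
Normal n = (Point P→Point Q) × (Point P→Point R) = (-6423.3, -10277.8, 18299).
So ∂z/∂E = −n_x/n_z = 0.35102 and ∂z/∂N = −n_y/n_z = 0.56166.
Intercept c from Point P: 841.8 − 155.85 − 292.06 = 393.88.
At (334, 248): z_contact = 117.24 + 139.29 + 393.88 = 650.42 ft.
Depth below ground = 665.5 − 650.42 = 15.1 ft.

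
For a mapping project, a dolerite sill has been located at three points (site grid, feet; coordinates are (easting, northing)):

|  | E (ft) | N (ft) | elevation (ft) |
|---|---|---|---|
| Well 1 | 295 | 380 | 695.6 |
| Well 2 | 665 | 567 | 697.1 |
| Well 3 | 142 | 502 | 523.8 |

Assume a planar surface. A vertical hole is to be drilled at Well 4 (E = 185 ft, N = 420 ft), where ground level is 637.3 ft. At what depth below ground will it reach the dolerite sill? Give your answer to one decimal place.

24.2 ft

Two edge vectors: Well 1→Well 2 = (370, 187, 1.5), Well 1→Well 3 = (-153, 122, -171.8).
Normal n = (Well 1→Well 2) × (Well 1→Well 3) = (-32309.6, 63336.5, 73751).
So ∂z/∂E = −n_x/n_z = 0.43809 and ∂z/∂N = −n_y/n_z = −0.85879.
Intercept c from Well 1: 695.6 − 129.24 + 326.34 = 892.70.
At (185, 420): z_contact = 81.05 − 360.69 + 892.70 = 613.06 ft.
Depth below ground = 637.3 − 613.06 = 24.2 ft.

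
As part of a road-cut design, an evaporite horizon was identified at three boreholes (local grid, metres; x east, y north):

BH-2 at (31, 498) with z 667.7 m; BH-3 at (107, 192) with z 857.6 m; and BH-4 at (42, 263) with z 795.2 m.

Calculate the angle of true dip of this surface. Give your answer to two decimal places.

33.10°

Let the plane be z = a·x + b·y + c.
BH-3−BH-2: 76a − 306b = 189.9;  BH-4−BH-2: 11a − 235b = 127.5.
Solving gives a = 0.38716, b = −0.52443.
Gradient magnitude |∇z| = √(a² + b²) = √(0.14989 + 0.27503) = 0.65186.
True dip = arctan(0.65186) = 33.10°, dipping toward NW (azimuth ≈ 324°).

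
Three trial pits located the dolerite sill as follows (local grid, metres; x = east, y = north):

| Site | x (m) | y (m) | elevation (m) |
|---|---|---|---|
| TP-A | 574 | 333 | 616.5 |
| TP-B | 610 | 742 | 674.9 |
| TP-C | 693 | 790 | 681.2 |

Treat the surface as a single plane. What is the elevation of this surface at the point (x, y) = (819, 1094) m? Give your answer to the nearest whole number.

724 m

Two edge vectors: TP-A→TP-B = (36, 409, 58.4), TP-A→TP-C = (119, 457, 64.7).
Normal n = (TP-A→TP-B) × (TP-A→TP-C) = (-226.5, 4620.4, -32219).
So ∂z/∂x = −n_x/n_z = −0.00703 and ∂z/∂y = −n_y/n_z = 0.14341.
Intercept c from TP-A: 616.5 + 4.04 − 47.75 = 572.78.
At (819, 1094): z = −5.8 + 156.9 + 572.78 = 723.9 m.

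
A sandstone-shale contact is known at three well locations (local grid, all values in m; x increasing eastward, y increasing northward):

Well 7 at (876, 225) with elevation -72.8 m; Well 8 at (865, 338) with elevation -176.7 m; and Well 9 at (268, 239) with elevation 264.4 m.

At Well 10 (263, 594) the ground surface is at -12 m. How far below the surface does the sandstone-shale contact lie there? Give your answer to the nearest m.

67 m

Two edge vectors: Well 7→Well 8 = (-11, 113, -103.9), Well 7→Well 9 = (-608, 14, 337.2).
Normal n = (Well 7→Well 8) × (Well 7→Well 9) = (39558.2, 66880.4, 68550).
So ∂z/∂x = −n_x/n_z = −0.57707 and ∂z/∂y = −n_y/n_z = −0.97564.
Intercept c from Well 7: -72.8 + 505.51 + 219.52 = 652.23.
At (263, 594): z_contact = −151.8 − 579.5 + 652.23 = -79.1 m.
Depth below ground = -12 − (-79.1) = 67 m.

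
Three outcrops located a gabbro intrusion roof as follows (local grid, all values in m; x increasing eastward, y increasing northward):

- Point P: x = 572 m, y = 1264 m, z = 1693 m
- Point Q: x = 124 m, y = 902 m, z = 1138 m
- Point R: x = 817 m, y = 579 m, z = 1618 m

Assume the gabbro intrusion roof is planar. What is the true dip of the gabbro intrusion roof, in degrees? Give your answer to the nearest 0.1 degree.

Let the plane be z = a·x + b·y + c.
Point Q−Point P: −448a − 362b = −555;  Point R−Point P: 245a − 685b = −75.
Solving gives a = 0.89245, b = 0.42869.
Gradient magnitude |∇z| = √(a² + b²) = √(0.79646 + 0.18377) = 0.99007.
True dip = arctan(0.99007) = 44.7°, dipping toward WSW (azimuth ≈ 244°).

44.7°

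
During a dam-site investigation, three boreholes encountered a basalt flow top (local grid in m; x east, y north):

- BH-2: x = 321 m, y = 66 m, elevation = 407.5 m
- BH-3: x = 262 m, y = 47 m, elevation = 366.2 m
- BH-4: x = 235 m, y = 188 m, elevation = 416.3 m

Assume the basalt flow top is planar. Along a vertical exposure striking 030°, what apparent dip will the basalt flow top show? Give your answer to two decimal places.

Two edge vectors: BH-2→BH-3 = (-59, -19, -41.3), BH-2→BH-4 = (-86, 122, 8.8).
Normal n = (BH-2→BH-3) × (BH-2→BH-4) = (4871.4, 4071, -8832).
So ∂z/∂x = −n_x/n_z = 0.55156 and ∂z/∂y = −n_y/n_z = 0.46094.
Unit vector along 030° is (sin 30°, cos 30°) = (0.5000, 0.8660).
Slope in that direction = a·(0.5000) + b·(0.8660) = 0.67496.
Apparent dip = arctan|0.67496| = 34.02° (true dip is 35.7°, so apparent ≤ true as expected).

34.02°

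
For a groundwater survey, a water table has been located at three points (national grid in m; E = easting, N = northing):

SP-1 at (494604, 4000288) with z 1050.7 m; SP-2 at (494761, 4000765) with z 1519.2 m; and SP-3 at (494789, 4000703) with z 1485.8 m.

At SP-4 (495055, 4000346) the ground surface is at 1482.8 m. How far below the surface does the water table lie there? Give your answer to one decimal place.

Two edge vectors: SP-1→SP-2 = (157, 477, 468.5), SP-1→SP-3 = (185, 415, 435.1).
Normal n = (SP-1→SP-2) × (SP-1→SP-3) = (13115.2, 18361.8, -23090).
So ∂z/∂E = −n_x/n_z = 0.568003465 and ∂z/∂N = −n_y/n_z = 0.795227371.
Intercept c from SP-1: 1050.7 − 280936.79 − 3181138.51 = −3461024.60.
At (495055, 4000346): z_contact = 281192.96 + 3181184.63 − 3461024.60 = 1352.99 m.
Depth below ground = 1482.8 − 1352.99 = 129.8 m.

129.8 m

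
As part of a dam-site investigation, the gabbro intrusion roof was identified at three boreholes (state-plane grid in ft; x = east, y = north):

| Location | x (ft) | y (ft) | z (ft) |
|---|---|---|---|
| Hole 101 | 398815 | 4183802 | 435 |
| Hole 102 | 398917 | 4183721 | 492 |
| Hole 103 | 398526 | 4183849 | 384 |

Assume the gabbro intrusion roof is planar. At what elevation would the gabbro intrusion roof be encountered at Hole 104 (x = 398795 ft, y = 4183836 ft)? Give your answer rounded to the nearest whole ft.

413 ft

Two edge vectors: Hole 101→Hole 102 = (102, -81, 57), Hole 101→Hole 103 = (-289, 47, -51).
Normal n = (Hole 101→Hole 102) × (Hole 101→Hole 103) = (1452, -11271, -18615).
So ∂z/∂x = −n_x/n_z = 0.07800161 and ∂z/∂y = −n_y/n_z = −0.60547945.
Intercept c from Hole 101: 435 − 31108.21 + 2533206.14 = 2502532.93.
At (398795, 4183836): z = 31106.7 − 2533226.7 + 2502532.93 = 412.9 ft.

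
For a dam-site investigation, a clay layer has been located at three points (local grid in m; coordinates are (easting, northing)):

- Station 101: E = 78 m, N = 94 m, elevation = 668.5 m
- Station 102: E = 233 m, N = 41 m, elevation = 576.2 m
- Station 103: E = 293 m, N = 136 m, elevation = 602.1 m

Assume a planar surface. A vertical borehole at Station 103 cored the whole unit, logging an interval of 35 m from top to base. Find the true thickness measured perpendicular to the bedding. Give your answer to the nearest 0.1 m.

Let the plane be z = a·E + b·N + c.
Station 102−Station 101: 155a − 53b = −92.3;  Station 103−Station 101: 215a + 42b = −66.4.
Solving gives a = −0.41306, b = 0.53351.
|∇z| = √(a²+b²) = 0.67472, so dip δ = arctan(0.67472) = 34.01°.
True thickness = vertical thickness × cos δ = 35 × cos 34.01° = 29.0 m.

29.0 m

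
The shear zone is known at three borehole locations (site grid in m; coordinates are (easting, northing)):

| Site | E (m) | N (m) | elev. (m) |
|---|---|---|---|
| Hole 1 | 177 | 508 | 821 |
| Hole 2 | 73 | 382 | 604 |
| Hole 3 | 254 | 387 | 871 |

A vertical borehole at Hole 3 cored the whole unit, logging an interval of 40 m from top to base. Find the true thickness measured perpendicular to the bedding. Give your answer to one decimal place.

Let the plane be z = a·E + b·N + c.
Hole 2−Hole 1: −104a − 126b = −217;  Hole 3−Hole 1: 77a − 121b = 50.
Solving gives a = 1.46087, b = 0.51642.
|∇z| = √(a²+b²) = 1.54946, so dip δ = arctan(1.54946) = 57.16°.
True thickness = vertical thickness × cos δ = 40 × cos 57.16° = 21.7 m.

21.7 m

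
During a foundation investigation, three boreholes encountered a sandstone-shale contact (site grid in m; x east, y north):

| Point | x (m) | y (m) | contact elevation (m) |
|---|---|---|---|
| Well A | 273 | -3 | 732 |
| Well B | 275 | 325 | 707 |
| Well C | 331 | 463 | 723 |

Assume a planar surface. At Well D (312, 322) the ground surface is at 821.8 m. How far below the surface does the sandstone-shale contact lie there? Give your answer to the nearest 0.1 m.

Two edge vectors: Well A→Well B = (2, 328, -25), Well A→Well C = (58, 466, -9).
Normal n = (Well A→Well B) × (Well A→Well C) = (8698, -1432, -18092).
So ∂z/∂x = −n_x/n_z = 0.48076 and ∂z/∂y = −n_y/n_z = −0.07915.
Intercept c from Well A: 732 − 131.25 − 0.24 = 600.51.
At (312, 322): z_contact = 150.00 − 25.49 + 600.51 = 725.03 m.
Depth below ground = 821.8 − 725.03 = 96.8 m.

96.8 m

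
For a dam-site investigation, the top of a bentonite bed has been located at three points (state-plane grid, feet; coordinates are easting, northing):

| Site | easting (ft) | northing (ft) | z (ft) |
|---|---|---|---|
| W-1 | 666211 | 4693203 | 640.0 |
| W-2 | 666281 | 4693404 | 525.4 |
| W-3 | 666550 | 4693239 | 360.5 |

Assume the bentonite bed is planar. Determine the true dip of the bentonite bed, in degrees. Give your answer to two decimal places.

Two edge vectors: W-1→W-2 = (70, 201, -114.6), W-1→W-3 = (339, 36, -279.5).
Normal n = (W-1→W-2) × (W-1→W-3) = (-52053.9, -19284.4, -65619).
So ∂z/∂easting = −n_x/n_z = −0.79327 and ∂z/∂northing = −n_y/n_z = −0.29388.
Gradient magnitude |∇z| = √(a² + b²) = √(0.62928 + 0.08637) = 0.84596.
True dip = arctan(0.84596) = 40.23°, dipping toward ENE (azimuth ≈ 070°).

40.23°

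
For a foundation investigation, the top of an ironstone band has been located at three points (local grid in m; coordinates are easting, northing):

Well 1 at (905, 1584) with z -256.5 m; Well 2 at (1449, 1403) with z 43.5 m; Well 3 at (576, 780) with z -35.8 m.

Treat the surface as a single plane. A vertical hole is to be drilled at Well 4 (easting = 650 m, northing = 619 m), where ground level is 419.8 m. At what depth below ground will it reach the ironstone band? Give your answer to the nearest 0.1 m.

Let the plane be z = a·easting + b·northing + c.
Well 2−Well 1: 544a − 181b = 300;  Well 3−Well 1: −329a − 804b = 220.7.
Solving gives a = 0.404997, b = −0.440229.
Then c = -256.5 − a·905 − b·1584 = 74.30.
At (650, 619): z_contact = 263.25 − 272.50 + 74.30 = 65.05 m.
Depth below ground = 419.8 − 65.05 = 354.8 m.

354.8 m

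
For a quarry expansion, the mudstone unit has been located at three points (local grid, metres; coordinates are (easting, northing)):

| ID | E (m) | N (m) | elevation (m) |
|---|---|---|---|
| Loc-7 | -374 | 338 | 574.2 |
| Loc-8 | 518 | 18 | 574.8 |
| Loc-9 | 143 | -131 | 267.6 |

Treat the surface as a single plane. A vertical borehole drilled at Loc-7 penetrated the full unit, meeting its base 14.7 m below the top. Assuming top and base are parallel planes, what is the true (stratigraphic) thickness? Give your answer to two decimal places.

Two edge vectors: Loc-7→Loc-8 = (892, -320, 0.6), Loc-7→Loc-9 = (517, -469, -306.6).
Normal n = (Loc-7→Loc-8) × (Loc-7→Loc-9) = (98393.4, 273797.4, -252908).
So ∂z/∂E = −n_x/n_z = 0.38905 and ∂z/∂N = −n_y/n_z = 1.08260.
|∇z| = √(a²+b²) = 1.15038, so dip δ = arctan(1.15038) = 49.00°.
True thickness = vertical thickness × cos δ = 14.7 × cos 49.00° = 9.64 m.

9.64 m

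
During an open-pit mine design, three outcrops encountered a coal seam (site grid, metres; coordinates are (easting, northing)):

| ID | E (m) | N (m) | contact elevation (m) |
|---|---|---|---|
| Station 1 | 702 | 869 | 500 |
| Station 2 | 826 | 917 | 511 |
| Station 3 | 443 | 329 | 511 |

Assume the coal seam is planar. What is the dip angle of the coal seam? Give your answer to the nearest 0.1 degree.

8.1°

Two edge vectors: Station 1→Station 2 = (124, 48, 11), Station 1→Station 3 = (-259, -540, 11).
Normal n = (Station 1→Station 2) × (Station 1→Station 3) = (6468, -4213, -54528).
So ∂z/∂E = −n_x/n_z = 0.11862 and ∂z/∂N = −n_y/n_z = −0.07726.
Gradient magnitude |∇z| = √(a² + b²) = √(0.01407 + 0.00597) = 0.14156.
True dip = arctan(0.14156) = 8.1°, dipping toward WNW (azimuth ≈ 303°).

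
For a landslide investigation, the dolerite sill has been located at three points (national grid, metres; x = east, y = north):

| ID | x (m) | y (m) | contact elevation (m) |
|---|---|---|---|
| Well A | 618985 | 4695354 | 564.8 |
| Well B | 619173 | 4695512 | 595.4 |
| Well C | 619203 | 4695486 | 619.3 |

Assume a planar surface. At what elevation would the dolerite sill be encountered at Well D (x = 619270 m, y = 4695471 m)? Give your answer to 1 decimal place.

656.7 m

Two edge vectors: Well A→Well B = (188, 158, 30.6), Well A→Well C = (218, 132, 54.5).
Normal n = (Well A→Well B) × (Well A→Well C) = (4571.8, -3575.2, -9628).
So ∂z/∂x = −n_x/n_z = 0.474844204 and ∂z/∂y = −n_y/n_z = −0.371333610.
Intercept c from Well A: 564.8 − 293921.44 + 1743542.75 = 1450186.11.
At (619270, 4695471): z = 294056.8 − 1743586.2 + 1450186.11 = 656.7 m.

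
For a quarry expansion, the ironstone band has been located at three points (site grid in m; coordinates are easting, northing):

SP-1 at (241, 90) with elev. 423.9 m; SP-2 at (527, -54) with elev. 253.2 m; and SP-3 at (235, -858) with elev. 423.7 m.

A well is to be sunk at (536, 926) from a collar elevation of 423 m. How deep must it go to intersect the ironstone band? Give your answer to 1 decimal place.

Two edge vectors: SP-1→SP-2 = (286, -144, -170.7), SP-1→SP-3 = (-6, -948, -0.2).
Normal n = (SP-1→SP-2) × (SP-1→SP-3) = (-161794.8, 1081.4, -271992).
So ∂z/∂easting = −n_x/n_z = −0.59485 and ∂z/∂northing = −n_y/n_z = 0.00398.
Intercept c from SP-1: 423.9 + 143.36 − 0.36 = 566.90.
At (536, 926): z_contact = −318.84 + 3.68 + 566.90 = 251.74 m.
Depth below ground = 423 − 251.74 = 171.3 m.

171.3 m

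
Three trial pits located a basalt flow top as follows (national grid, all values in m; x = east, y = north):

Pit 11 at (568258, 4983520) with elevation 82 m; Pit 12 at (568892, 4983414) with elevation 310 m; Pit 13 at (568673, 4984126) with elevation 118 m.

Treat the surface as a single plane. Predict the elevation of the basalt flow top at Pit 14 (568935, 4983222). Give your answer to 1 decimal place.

Let the plane be z = a·x + b·y + c.
Pit 12−Pit 11: 634a − 106b = 228;  Pit 13−Pit 11: 415a + 606b = 36.
Solving gives a = 0.331588019, b = −0.167671663.
Then c = 82 − a·568258 − b·4983520 = 647249.54.
At (568935, 4983222): z = 188652.0 − 835545.1 + 647249.54 = 356.5 m.

356.5 m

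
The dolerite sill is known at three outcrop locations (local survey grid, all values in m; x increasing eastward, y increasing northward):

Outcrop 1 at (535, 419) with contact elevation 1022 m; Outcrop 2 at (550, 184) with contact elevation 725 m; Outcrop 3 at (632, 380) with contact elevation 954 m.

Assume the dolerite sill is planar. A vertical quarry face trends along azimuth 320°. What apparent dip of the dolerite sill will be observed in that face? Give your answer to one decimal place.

47.4°

Let the plane be z = a·x + b·y + c.
Outcrop 2−Outcrop 1: 15a − 235b = −297;  Outcrop 3−Outcrop 1: 97a − 39b = −68.
Solving gives a = −0.19797, b = 1.25119.
Unit vector along 320° is (sin 320°, cos 320°) = (-0.6428, 0.7660).
Slope in that direction = a·(-0.6428) + b·(0.7660) = 1.08572.
Apparent dip = arctan|1.08572| = 47.4° (true dip is 51.7°, so apparent ≤ true as expected).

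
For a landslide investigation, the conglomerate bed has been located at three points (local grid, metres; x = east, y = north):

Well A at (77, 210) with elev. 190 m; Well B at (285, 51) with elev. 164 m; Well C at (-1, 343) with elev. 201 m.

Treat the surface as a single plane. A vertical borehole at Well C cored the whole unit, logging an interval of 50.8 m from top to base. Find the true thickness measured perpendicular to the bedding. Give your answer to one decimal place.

Let the plane be z = a·x + b·y + c.
Well B−Well A: 208a − 159b = −26;  Well C−Well A: −78a + 133b = 11.
Solving gives a = −0.11198, b = 0.01704.
|∇z| = √(a²+b²) = 0.11327, so dip δ = arctan(0.11327) = 6.46°.
True thickness = vertical thickness × cos δ = 50.8 × cos 6.46° = 50.5 m.

50.5 m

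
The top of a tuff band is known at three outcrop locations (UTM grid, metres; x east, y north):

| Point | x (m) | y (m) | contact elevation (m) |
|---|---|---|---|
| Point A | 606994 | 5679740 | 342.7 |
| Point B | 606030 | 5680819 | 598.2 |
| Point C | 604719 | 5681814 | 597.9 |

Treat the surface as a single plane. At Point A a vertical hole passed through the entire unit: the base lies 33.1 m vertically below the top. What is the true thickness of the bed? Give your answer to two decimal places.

Let the plane be z = a·x + b·y + c.
Point B−Point A: −964a + 1079b = 255.5;  Point C−Point A: −2275a + 2074b = 255.2.
Solving gives a = 0.55896, b = 0.73618.
|∇z| = √(a²+b²) = 0.92434, so dip δ = arctan(0.92434) = 42.75°.
True thickness = vertical thickness × cos δ = 33.1 × cos 42.75° = 24.31 m.

24.31 m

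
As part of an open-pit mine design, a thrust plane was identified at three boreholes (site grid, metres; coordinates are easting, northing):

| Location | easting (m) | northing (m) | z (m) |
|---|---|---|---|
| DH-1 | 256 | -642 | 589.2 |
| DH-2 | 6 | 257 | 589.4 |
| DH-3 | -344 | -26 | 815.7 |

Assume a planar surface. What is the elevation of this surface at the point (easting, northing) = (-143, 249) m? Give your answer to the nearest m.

669 m

Two edge vectors: DH-1→DH-2 = (-250, 899, 0.2), DH-1→DH-3 = (-600, 616, 226.5).
Normal n = (DH-1→DH-2) × (DH-1→DH-3) = (203500.3, 56505, 385400).
So ∂z/∂easting = −n_x/n_z = −0.52802 and ∂z/∂northing = −n_y/n_z = −0.14661.
Intercept c from DH-1: 589.2 + 135.17 − 94.13 = 630.25.
At (-143, 249): z = 75.5 − 36.5 + 630.25 = 669.2 m.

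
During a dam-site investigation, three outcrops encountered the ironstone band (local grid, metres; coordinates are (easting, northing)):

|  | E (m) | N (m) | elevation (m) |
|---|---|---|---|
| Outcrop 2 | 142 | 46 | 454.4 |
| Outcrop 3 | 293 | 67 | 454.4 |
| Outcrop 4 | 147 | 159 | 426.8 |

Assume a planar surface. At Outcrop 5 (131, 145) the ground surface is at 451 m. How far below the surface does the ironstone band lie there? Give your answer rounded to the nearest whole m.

Two edge vectors: Outcrop 2→Outcrop 3 = (151, 21, 0), Outcrop 2→Outcrop 4 = (5, 113, -27.6).
Normal n = (Outcrop 2→Outcrop 3) × (Outcrop 2→Outcrop 4) = (-579.6, 4167.6, 16958).
So ∂z/∂E = −n_x/n_z = 0.03418 and ∂z/∂N = −n_y/n_z = −0.24576.
Intercept c from Outcrop 2: 454.4 − 4.85 + 11.30 = 460.85.
At (131, 145): z_contact = 4.5 − 35.6 + 460.85 = 429.7 m.
Depth below ground = 451 − 429.7 = 21 m.

21 m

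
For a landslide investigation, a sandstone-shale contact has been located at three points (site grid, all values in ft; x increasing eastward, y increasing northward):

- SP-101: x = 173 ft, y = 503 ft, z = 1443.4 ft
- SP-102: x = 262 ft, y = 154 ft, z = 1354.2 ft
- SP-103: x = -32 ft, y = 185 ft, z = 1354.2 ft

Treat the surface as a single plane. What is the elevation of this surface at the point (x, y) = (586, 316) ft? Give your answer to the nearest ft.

1406 ft

Let the plane be z = a·x + b·y + c.
SP-102−SP-101: 89a − 349b = −89.2;  SP-103−SP-101: −205a − 318b = −89.2.
Solving gives a = 0.02769, b = 0.26265.
Then c = 1443.4 − a·173 − b·503 = 1306.50.
At (586, 316): z = 16.2 + 83.0 + 1306.50 = 1405.7 ft.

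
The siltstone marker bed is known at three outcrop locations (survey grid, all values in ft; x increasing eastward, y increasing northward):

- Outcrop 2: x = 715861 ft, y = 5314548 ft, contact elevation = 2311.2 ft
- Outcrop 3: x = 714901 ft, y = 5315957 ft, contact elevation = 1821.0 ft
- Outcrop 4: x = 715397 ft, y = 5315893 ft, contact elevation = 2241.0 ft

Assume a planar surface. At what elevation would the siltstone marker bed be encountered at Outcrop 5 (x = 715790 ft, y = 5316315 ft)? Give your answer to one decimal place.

2692.5 ft

Two edge vectors: Outcrop 2→Outcrop 3 = (-960, 1409, -490.2), Outcrop 2→Outcrop 4 = (-464, 1345, -70.2).
Normal n = (Outcrop 2→Outcrop 3) × (Outcrop 2→Outcrop 4) = (560407.2, 160060.8, -637424).
So ∂z/∂x = −n_x/n_z = 0.879174929 and ∂z/∂y = −n_y/n_z = 0.251105700.
Intercept c from Outcrop 2: 2311.2 − 629367.04 − 1334513.30 = −1961569.14.
At (715790, 5316315): z = 629304.6 + 1334957.0 − 1961569.14 = 2692.5 ft.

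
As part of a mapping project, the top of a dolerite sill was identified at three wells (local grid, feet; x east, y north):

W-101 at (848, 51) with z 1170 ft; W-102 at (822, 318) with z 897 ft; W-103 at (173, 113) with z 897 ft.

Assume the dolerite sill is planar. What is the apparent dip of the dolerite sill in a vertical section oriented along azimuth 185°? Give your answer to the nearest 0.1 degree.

Two edge vectors: W-101→W-102 = (-26, 267, -273), W-101→W-103 = (-675, 62, -273).
Normal n = (W-101→W-102) × (W-101→W-103) = (-55965, 177177, 178613).
So ∂z/∂x = −n_x/n_z = 0.31333 and ∂z/∂y = −n_y/n_z = −0.99196.
Unit vector along 185° is (sin 185°, cos 185°) = (-0.0872, -0.9962).
Slope in that direction = a·(-0.0872) + b·(-0.9962) = 0.96088.
Apparent dip = arctan|0.96088| = 43.9° (true dip is 46.1°, so apparent ≤ true as expected).

43.9°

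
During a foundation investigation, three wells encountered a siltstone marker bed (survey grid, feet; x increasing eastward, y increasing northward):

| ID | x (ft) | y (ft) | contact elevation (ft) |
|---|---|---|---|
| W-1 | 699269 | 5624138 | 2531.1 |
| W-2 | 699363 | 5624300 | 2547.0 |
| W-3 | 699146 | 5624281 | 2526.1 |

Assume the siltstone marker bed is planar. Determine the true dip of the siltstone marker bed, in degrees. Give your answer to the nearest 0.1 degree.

5.9°

Two edge vectors: W-1→W-2 = (94, 162, 15.9), W-1→W-3 = (-123, 143, -5).
Normal n = (W-1→W-2) × (W-1→W-3) = (-3083.7, -1485.7, 33368).
So ∂z/∂x = −n_x/n_z = 0.09241 and ∂z/∂y = −n_y/n_z = 0.04452.
Gradient magnitude |∇z| = √(a² + b²) = √(0.00854 + 0.00198) = 0.10258.
True dip = arctan(0.10258) = 5.9°, dipping toward WSW (azimuth ≈ 244°).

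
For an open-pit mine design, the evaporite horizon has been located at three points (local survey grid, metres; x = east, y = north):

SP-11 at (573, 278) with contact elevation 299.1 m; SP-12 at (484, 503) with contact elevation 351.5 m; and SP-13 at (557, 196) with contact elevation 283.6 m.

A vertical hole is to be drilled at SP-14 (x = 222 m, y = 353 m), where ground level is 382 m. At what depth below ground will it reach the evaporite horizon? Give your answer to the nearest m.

42 m

Let the plane be z = a·x + b·y + c.
SP-12−SP-11: −89a + 225b = 52.4;  SP-13−SP-11: −16a − 82b = −15.5.
Solving gives a = −0.07426, b = 0.20351.
Then c = 299.1 − a·573 − b·278 = 285.07.
At (222, 353): z_contact = −16.5 + 71.8 + 285.07 = 340.4 m.
Depth below ground = 382 − 340.4 = 42 m.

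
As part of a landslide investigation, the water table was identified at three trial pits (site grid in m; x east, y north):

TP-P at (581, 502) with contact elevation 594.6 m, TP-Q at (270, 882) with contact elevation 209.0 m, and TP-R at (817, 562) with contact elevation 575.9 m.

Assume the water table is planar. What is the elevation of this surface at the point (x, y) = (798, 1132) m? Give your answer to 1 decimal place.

63.7 m

Let the plane be z = a·x + b·y + c.
TP-Q−TP-P: −311a + 380b = −385.6;  TP-R−TP-P: 236a + 60b = −18.7.
Solving gives a = 0.147960, b = −0.893643.
Then c = 594.6 − a·581 − b·502 = 957.24.
At (798, 1132): z = 118.1 − 1011.6 + 957.24 = 63.7 m.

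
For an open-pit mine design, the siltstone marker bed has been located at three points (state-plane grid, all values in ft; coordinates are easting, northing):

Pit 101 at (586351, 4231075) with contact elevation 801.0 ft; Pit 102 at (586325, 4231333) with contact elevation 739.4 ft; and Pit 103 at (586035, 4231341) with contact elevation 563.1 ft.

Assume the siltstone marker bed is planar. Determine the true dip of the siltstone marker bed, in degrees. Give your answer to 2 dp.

32.16°

Two edge vectors: Pit 101→Pit 102 = (-26, 258, -61.6), Pit 101→Pit 103 = (-316, 266, -237.9).
Normal n = (Pit 101→Pit 102) × (Pit 101→Pit 103) = (-44992.6, 13280.2, 74612).
So ∂z/∂easting = −n_x/n_z = 0.60302 and ∂z/∂northing = −n_y/n_z = −0.17799.
Gradient magnitude |∇z| = √(a² + b²) = √(0.36363 + 0.03168) = 0.62874.
True dip = arctan(0.62874) = 32.16°, dipping toward WNW (azimuth ≈ 286°).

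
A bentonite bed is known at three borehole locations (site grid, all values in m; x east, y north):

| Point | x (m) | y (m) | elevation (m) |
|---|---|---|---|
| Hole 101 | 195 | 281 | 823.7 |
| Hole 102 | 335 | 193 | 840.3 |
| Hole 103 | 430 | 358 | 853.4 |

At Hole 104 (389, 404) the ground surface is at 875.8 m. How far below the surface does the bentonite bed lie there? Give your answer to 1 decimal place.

Let the plane be z = a·x + b·y + c.
Hole 102−Hole 101: 140a − 88b = 16.6;  Hole 103−Hole 101: 235a + 77b = 29.7.
Solving gives a = 0.12371, b = 0.00817.
Then c = 823.7 − a·195 − b·281 = 797.28.
At (389, 404): z_contact = 48.12 + 3.30 + 797.28 = 848.70 m.
Depth below ground = 875.8 − 848.70 = 27.1 m.

27.1 m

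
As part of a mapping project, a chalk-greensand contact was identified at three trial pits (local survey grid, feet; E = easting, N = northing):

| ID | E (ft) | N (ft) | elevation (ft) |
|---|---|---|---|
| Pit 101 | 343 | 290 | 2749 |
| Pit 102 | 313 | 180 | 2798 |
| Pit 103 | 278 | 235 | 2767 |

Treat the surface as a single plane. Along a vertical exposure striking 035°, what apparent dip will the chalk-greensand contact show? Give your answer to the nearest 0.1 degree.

17.7°

Two edge vectors: Pit 101→Pit 102 = (-30, -110, 49), Pit 101→Pit 103 = (-65, -55, 18).
Normal n = (Pit 101→Pit 102) × (Pit 101→Pit 103) = (715, -2645, -5500).
So ∂z/∂E = −n_x/n_z = 0.13000 and ∂z/∂N = −n_y/n_z = −0.48091.
Unit vector along 035° is (sin 35°, cos 35°) = (0.5736, 0.8192).
Slope in that direction = a·(0.5736) + b·(0.8192) = −0.31937.
Apparent dip = arctan|0.31937| = 17.7° (true dip is 26.5°, so apparent ≤ true as expected).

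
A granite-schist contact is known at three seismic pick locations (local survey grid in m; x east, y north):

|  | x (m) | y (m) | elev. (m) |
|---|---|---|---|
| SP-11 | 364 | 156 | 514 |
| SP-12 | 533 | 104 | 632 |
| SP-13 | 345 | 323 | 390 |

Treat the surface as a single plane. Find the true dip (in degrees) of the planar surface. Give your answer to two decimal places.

40.10°

Two edge vectors: SP-11→SP-12 = (169, -52, 118), SP-11→SP-13 = (-19, 167, -124).
Normal n = (SP-11→SP-12) × (SP-11→SP-13) = (-13258, 18714, 27235).
So ∂z/∂x = −n_x/n_z = 0.48680 and ∂z/∂y = −n_y/n_z = −0.68713.
Gradient magnitude |∇z| = √(a² + b²) = √(0.23697 + 0.47215) = 0.84209.
True dip = arctan(0.84209) = 40.10°, dipping toward NW (azimuth ≈ 325°).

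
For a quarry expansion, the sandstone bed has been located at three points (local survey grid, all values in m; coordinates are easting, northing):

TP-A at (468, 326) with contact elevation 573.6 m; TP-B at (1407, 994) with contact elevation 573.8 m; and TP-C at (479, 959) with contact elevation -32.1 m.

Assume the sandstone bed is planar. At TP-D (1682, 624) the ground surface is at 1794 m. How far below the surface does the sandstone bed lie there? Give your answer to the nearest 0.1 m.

Let the plane be z = a·easting + b·northing + c.
TP-B−TP-A: 939a + 668b = 0.2;  TP-C−TP-A: 11a + 633b = −605.7.
Solving gives a = 0.689450, b = −0.968853.
Then c = 573.6 − a·468 − b·326 = 566.78.
At (1682, 624): z_contact = 1159.66 − 604.56 + 566.78 = 1121.87 m.
Depth below ground = 1794 − 1121.87 = 672.1 m.

672.1 m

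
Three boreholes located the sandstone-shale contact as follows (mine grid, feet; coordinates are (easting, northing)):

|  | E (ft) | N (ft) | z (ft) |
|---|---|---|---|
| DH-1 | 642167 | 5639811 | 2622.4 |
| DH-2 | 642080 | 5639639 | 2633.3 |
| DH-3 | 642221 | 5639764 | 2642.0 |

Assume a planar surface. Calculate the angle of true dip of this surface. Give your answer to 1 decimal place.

15.3°

Two edge vectors: DH-1→DH-2 = (-87, -172, 10.9), DH-1→DH-3 = (54, -47, 19.6).
Normal n = (DH-1→DH-2) × (DH-1→DH-3) = (-2858.9, 2293.8, 13377).
So ∂z/∂E = −n_x/n_z = 0.21372 and ∂z/∂N = −n_y/n_z = −0.17147.
Gradient magnitude |∇z| = √(a² + b²) = √(0.04568 + 0.02940) = 0.27400.
True dip = arctan(0.27400) = 15.3°, dipping toward NW (azimuth ≈ 309°).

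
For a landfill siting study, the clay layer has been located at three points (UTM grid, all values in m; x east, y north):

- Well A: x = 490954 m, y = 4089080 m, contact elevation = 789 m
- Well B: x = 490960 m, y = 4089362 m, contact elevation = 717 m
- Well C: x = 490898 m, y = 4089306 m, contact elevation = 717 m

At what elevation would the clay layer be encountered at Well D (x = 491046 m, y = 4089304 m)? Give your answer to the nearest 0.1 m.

Two edge vectors: Well A→Well B = (6, 282, -72), Well A→Well C = (-56, 226, -72).
Normal n = (Well A→Well B) × (Well A→Well C) = (-4032, 4464, 17148).
So ∂z/∂x = −n_x/n_z = 0.235129461 and ∂z/∂y = −n_y/n_z = −0.260321903.
Intercept c from Well A: 789 − 115437.75 + 1064477.09 = 949828.34.
At (491046, 4089304): z = 115459.4 − 1064535.4 + 949828.34 = 752.3 m.

752.3 m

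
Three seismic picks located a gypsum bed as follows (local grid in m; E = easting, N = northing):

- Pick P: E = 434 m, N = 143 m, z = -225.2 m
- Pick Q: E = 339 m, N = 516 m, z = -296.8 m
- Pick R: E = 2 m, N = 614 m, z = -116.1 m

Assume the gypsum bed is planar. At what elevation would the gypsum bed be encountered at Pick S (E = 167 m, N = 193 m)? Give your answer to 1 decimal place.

-72.2 m

Let the plane be z = a·E + b·N + c.
Pick Q−Pick P: −95a + 373b = −71.6;  Pick R−Pick P: −432a + 471b = 109.1.
Solving gives a = −0.63938, b = −0.35480.
Then c = -225.2 − a·434 − b·143 = 103.03.
At (167, 193): z = −106.8 − 68.5 + 103.03 = -72.2 m.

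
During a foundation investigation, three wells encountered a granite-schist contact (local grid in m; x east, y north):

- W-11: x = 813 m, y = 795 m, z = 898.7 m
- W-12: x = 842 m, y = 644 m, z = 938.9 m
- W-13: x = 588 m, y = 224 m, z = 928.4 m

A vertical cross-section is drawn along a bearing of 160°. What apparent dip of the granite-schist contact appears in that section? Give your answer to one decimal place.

Let the plane be z = a·x + b·y + c.
W-12−W-11: 29a − 151b = 40.2;  W-13−W-11: −225a − 571b = 29.7.
Solving gives a = 0.36549, b = −0.19603.
Unit vector along 160° is (sin 160°, cos 160°) = (0.3420, -0.9397).
Slope in that direction = a·(0.3420) + b·(-0.9397) = 0.30921.
Apparent dip = arctan|0.30921| = 17.2° (true dip is 22.5°, so apparent ≤ true as expected).

17.2°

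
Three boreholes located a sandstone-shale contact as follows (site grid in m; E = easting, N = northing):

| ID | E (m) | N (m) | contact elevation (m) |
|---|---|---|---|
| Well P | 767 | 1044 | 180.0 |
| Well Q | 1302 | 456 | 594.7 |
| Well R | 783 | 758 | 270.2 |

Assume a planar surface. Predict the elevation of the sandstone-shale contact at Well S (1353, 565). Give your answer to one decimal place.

586.4 m

Two edge vectors: Well P→Well Q = (535, -588, 414.7), Well P→Well R = (16, -286, 90.2).
Normal n = (Well P→Well Q) × (Well P→Well R) = (65566.6, -41621.8, -143602).
So ∂z/∂E = −n_x/n_z = 0.456586 and ∂z/∂N = −n_y/n_z = −0.289841.
Intercept c from Well P: 180 − 350.20 + 302.59 = 132.39.
At (1353, 565): z = 617.8 − 163.8 + 132.39 = 586.4 m.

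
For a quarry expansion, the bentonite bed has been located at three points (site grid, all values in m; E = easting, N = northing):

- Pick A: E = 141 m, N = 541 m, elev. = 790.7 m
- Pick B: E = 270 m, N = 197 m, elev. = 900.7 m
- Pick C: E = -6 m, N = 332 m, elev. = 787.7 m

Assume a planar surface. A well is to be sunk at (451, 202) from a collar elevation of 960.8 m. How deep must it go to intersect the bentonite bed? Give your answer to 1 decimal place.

5.0 m

Let the plane be z = a·E + b·N + c.
Pick B−Pick A: 129a − 344b = 110;  Pick C−Pick A: −147a − 209b = −3.
Solving gives a = 0.30985, b = −0.20358.
Then c = 790.7 − a·141 − b·541 = 857.15.
At (451, 202): z_contact = 139.74 − 41.12 + 857.15 = 955.76 m.
Depth below ground = 960.8 − 955.76 = 5.0 m.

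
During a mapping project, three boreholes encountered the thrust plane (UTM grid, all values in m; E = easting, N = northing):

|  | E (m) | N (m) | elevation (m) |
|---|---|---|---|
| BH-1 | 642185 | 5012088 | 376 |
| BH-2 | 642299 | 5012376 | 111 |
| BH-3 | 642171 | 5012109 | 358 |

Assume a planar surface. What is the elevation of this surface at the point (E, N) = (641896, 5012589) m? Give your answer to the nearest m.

-56 m

Two edge vectors: BH-1→BH-2 = (114, 288, -265), BH-1→BH-3 = (-14, 21, -18).
Normal n = (BH-1→BH-2) × (BH-1→BH-3) = (381, 5762, 6426).
So ∂z/∂E = −n_x/n_z = −0.05929038 and ∂z/∂N = −n_y/n_z = −0.89666978.
Intercept c from BH-1: 376 + 38075.39 + 4494187.84 = 4532639.23.
At (641896, 5012589): z = −38058.3 − 4494637.1 + 4532639.23 = -56.1 m.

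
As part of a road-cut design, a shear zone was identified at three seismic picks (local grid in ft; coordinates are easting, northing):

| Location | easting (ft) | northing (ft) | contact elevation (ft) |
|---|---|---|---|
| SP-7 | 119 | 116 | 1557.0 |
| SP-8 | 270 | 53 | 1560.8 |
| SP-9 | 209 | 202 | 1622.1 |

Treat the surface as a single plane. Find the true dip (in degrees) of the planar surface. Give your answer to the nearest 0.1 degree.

29.3°

Two edge vectors: SP-7→SP-8 = (151, -63, 3.8), SP-7→SP-9 = (90, 86, 65.1).
Normal n = (SP-7→SP-8) × (SP-7→SP-9) = (-4428.1, -9488.1, 18656).
So ∂z/∂easting = −n_x/n_z = 0.23736 and ∂z/∂northing = −n_y/n_z = 0.50858.
Gradient magnitude |∇z| = √(a² + b²) = √(0.05634 + 0.25866) = 0.56124.
True dip = arctan(0.56124) = 29.3°, dipping toward SSW (azimuth ≈ 205°).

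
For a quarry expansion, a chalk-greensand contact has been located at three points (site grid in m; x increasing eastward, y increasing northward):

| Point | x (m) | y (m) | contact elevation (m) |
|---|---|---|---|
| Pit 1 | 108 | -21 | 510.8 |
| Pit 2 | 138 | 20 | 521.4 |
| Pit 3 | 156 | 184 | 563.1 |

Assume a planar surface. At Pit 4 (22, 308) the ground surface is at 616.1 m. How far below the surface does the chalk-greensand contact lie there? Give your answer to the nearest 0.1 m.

22.5 m

Two edge vectors: Pit 1→Pit 2 = (30, 41, 10.6), Pit 1→Pit 3 = (48, 205, 52.3).
Normal n = (Pit 1→Pit 2) × (Pit 1→Pit 3) = (-28.7, -1060.2, 4182).
So ∂z/∂x = −n_x/n_z = 0.00686 and ∂z/∂y = −n_y/n_z = 0.25352.
Intercept c from Pit 1: 510.8 − 0.74 + 5.32 = 515.38.
At (22, 308): z_contact = 0.15 + 78.08 + 515.38 = 593.62 m.
Depth below ground = 616.1 − 593.62 = 22.5 m.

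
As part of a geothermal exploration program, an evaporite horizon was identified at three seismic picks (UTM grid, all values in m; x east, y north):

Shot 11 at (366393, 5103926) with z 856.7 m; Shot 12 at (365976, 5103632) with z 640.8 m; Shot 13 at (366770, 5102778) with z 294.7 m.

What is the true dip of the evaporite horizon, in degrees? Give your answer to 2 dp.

Let the plane be z = a·x + b·y + c.
Shot 12−Shot 11: −417a − 294b = −215.9;  Shot 13−Shot 11: 377a − 1148b = −562.
Solving gives a = 0.14015, b = 0.53557.
Gradient magnitude |∇z| = √(a² + b²) = √(0.01964 + 0.28684) = 0.55360.
True dip = arctan(0.55360) = 28.97°, dipping toward SSW (azimuth ≈ 195°).

28.97°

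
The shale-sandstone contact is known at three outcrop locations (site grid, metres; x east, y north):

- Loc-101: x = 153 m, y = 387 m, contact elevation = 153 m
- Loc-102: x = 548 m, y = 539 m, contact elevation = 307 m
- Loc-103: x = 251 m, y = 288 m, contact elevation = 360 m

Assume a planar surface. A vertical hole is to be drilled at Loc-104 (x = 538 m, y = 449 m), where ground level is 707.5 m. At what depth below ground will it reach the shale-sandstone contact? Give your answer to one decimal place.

298.0 m

Let the plane be z = a·x + b·y + c.
Loc-102−Loc-101: 395a + 152b = 154;  Loc-103−Loc-101: 98a − 99b = 207.
Solving gives a = 0.86498, b = −1.23466.
Then c = 153 − a·153 − b·387 = 498.47.
At (538, 449): z_contact = 465.36 − 554.36 + 498.47 = 409.47 m.
Depth below ground = 707.5 − 409.47 = 298.0 m.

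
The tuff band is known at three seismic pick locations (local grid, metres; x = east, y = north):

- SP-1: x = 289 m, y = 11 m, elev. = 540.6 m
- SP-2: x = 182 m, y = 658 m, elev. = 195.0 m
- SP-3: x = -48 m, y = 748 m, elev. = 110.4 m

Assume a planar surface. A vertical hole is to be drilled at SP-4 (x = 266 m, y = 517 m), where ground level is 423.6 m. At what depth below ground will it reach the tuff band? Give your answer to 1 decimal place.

Let the plane be z = a·x + b·y + c.
SP-2−SP-1: −107a + 647b = −345.6;  SP-3−SP-1: −337a + 737b = −430.2.
Solving gives a = 0.16980, b = −0.50608.
Then c = 540.6 − a·289 − b·11 = 497.10.
At (266, 517): z_contact = 45.17 − 261.64 + 497.10 = 280.62 m.
Depth below ground = 423.6 − 280.62 = 143.0 m.

143.0 m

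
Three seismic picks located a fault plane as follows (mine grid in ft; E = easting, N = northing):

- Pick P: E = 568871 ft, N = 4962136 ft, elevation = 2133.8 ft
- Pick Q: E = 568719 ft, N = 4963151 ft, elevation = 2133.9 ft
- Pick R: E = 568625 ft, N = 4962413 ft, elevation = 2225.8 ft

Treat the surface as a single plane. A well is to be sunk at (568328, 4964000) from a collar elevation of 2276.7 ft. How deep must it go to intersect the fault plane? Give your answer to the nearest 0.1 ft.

24.1 ft

Two edge vectors: Pick P→Pick Q = (-152, 1015, 0.1), Pick P→Pick R = (-246, 277, 92).
Normal n = (Pick P→Pick Q) × (Pick P→Pick R) = (93352.3, 13959.4, 207586).
So ∂z/∂E = −n_x/n_z = −0.449704219 and ∂z/∂N = −n_y/n_z = −0.067246346.
Intercept c from Pick P: 2133.8 + 255823.69 + 333685.51 = 591643.00.
At (568328, 4964000): z_contact = −255579.50 − 333810.86 + 591643.00 = 2252.64 ft.
Depth below ground = 2276.7 − 2252.64 = 24.1 ft.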